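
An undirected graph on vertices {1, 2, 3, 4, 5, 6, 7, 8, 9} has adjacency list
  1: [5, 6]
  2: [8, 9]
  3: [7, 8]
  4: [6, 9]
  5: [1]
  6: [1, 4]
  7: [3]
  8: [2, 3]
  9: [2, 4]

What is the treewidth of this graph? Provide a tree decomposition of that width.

Treewidth 1.
Bags: B1 = {1, 5}  B2 = {1, 6}  B3 = {4, 6}  B4 = {4, 9}  B5 = {2, 9}  B6 = {2, 8}  B7 = {3, 8}  B8 = {3, 7}
Tree: B1–B2, B2–B3, B3–B4, B4–B5, B5–B6, B6–B7, B7–B8

Each bag holds 2 vertices, so the decomposition has width 1, which upper-bounds the treewidth. G has an edge, so its treewidth is at least 1. The upper and lower bounds meet at 1, so that is the treewidth.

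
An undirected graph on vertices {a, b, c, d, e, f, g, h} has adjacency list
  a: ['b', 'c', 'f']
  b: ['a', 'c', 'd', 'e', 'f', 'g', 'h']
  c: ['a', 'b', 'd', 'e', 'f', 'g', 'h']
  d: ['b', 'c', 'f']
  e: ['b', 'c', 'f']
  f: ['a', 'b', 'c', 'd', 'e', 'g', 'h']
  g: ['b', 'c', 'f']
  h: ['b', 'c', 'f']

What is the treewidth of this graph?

3

A width-3 tree decomposition is:
Bags: B1 = {b, c, f, g}  B2 = {b, c, d, f}  B3 = {b, c, f, h}  B4 = {a, b, c, f}  B5 = {b, c, e, f}
Tree: B1–B2, B2–B3, B2–B4, B2–B5
The largest bag has 4 vertices, giving width 3; this decomposition certifies tw(G) ≤ 3. Conversely, {b, c, d, f} is a clique of size 4, and the vertices of any clique must share a bag in every tree decomposition; so some bag has ≥ 4 vertices and tw(G) ≥ 3. Therefore the treewidth is 3.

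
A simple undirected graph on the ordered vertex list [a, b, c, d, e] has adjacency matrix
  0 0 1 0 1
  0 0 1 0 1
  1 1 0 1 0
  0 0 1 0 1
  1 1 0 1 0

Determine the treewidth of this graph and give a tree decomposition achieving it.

The largest bag has 3 vertices, giving width 2; this decomposition certifies tw(G) ≤ 2. The edges c–a–e–d–c form a cycle, so G is not a tree and its treewidth is at least 2. Combining the bounds, tw(G) = 2.

Treewidth 2.
One such decomposition:
Bags: B1 = {a, c, e}  B2 = {c, d, e}  B3 = {b, c, e}
Tree: B1–B2, B2–B3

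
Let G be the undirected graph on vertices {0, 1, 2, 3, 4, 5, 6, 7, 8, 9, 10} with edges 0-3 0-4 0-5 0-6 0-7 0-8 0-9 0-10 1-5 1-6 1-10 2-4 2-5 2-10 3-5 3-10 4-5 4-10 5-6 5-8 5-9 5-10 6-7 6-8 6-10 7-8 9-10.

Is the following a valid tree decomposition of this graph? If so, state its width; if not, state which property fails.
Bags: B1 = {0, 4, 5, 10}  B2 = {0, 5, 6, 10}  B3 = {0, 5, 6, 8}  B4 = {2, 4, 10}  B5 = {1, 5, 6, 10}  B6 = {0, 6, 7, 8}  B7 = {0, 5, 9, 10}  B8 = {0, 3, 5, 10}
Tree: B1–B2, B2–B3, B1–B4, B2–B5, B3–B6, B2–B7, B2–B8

No — edge (5,2) lies in no bag.

A tree decomposition must satisfy three properties: every vertex lies in some bag; for every edge, both endpoints lie together in some bag; and for every vertex, the bags containing it form a connected subtree. Here edge (5,2) lies in no bag, so the decomposition is invalid.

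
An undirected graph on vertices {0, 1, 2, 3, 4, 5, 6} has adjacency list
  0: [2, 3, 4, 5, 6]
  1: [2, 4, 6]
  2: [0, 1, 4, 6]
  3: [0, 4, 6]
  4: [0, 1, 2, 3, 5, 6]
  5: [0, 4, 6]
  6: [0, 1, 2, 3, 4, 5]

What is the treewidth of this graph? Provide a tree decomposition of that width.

The largest bag has 4 vertices, giving width 3; this decomposition certifies tw(G) ≤ 3. For the lower bound, the 4 vertices {0, 2, 4, 6} are pairwise adjacent, and any tree decomposition puts a clique entirely inside one bag — forcing width ≥ 3. Hence tw(G) = 3 exactly.

Treewidth 3.
One such decomposition:
Bags: B1 = {0, 4, 5, 6}  B2 = {0, 3, 4, 6}  B3 = {0, 2, 4, 6}  B4 = {1, 2, 4, 6}
Tree: B1–B2, B1–B3, B3–B4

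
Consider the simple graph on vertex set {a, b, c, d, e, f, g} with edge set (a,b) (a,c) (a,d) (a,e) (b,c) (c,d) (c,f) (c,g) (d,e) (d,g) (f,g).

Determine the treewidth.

A width-2 tree decomposition is:
Bags: B1 = {a, d, e}  B2 = {a, c, d}  B3 = {a, b, c}  B4 = {c, d, g}  B5 = {c, f, g}
Tree: B1–B2, B2–B3, B2–B4, B4–B5
Each bag holds 3 vertices, so the decomposition has width 2, which upper-bounds the treewidth. On the other hand G contains the 3-clique {a, d, e}. A clique must lie in a single bag of any decomposition, so no decomposition can have width below 2. The upper and lower bounds meet at 2, so that is the treewidth.

2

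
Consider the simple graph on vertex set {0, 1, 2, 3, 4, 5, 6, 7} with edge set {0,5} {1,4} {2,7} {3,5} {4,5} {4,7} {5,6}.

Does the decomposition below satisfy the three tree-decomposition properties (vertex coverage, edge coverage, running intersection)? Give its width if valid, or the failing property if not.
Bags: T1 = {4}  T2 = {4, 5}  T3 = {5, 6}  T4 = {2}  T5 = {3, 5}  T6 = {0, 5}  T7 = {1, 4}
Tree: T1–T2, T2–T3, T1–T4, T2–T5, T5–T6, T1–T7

No — vertex 7 appears in no bag.

A tree decomposition must satisfy three properties: every vertex lies in some bag; for every edge, both endpoints lie together in some bag; and for every vertex, the bags containing it form a connected subtree. Here vertex 7 appears in no bag, so the decomposition is invalid.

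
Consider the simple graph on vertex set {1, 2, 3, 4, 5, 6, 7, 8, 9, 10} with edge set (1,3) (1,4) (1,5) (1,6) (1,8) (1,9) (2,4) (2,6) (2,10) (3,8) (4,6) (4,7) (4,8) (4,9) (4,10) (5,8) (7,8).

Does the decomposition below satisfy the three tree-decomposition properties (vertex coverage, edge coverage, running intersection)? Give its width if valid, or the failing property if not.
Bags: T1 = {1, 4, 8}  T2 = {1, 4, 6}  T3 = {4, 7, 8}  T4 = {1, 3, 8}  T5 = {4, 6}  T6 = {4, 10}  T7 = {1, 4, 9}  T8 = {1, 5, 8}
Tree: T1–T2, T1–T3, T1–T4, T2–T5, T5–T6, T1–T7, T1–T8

A tree decomposition must satisfy three properties: every vertex lies in some bag; for every edge, both endpoints lie together in some bag; and for every vertex, the bags containing it form a connected subtree. Here vertex 2 appears in no bag, so the decomposition is invalid.

No — vertex 2 appears in no bag.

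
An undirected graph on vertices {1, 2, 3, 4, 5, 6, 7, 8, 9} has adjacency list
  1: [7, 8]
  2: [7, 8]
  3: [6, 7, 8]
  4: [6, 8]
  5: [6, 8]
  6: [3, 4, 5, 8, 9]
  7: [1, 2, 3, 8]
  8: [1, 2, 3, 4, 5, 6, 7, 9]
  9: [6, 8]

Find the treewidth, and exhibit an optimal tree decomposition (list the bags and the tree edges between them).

Every bag has size at most 3, so the width is 3 − 1 = 2 and tw(G) ≤ 2. On the other hand G contains the 3-clique {1, 7, 8}. A clique must lie in a single bag of any decomposition, so no decomposition can have width below 2. Therefore the treewidth is 2.

Treewidth 2.
One such decomposition:
Bags: B1 = {3, 6, 8}  B2 = {3, 7, 8}  B3 = {6, 8, 9}  B4 = {1, 7, 8}  B5 = {5, 6, 8}  B6 = {4, 6, 8}  B7 = {2, 7, 8}
Tree: B1–B2, B1–B3, B2–B4, B1–B5, B1–B6, B4–B7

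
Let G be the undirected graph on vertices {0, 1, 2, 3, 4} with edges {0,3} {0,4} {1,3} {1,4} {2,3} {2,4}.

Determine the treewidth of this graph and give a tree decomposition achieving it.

Treewidth 2.
Bags: B1 = {1, 3, 4}  B2 = {2, 3, 4}  B3 = {0, 3, 4}
Tree: B1–B2, B2–B3

Every bag has size at most 3, so the width is 3 − 1 = 2 and tw(G) ≤ 2. The edges 4–1–3–2–4 form a cycle, so G is not a tree and its treewidth is at least 2. Therefore the treewidth is 2.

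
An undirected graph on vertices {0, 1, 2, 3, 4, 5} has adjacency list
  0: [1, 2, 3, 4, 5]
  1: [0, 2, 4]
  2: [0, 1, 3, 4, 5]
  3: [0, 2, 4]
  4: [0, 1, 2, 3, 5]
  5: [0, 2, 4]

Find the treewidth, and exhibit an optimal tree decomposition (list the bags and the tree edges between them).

Every bag has size at most 4, so the width is 4 − 1 = 3 and tw(G) ≤ 3. Conversely, {0, 1, 2, 4} is a clique of size 4, and the vertices of any clique must share a bag in every tree decomposition; so some bag has ≥ 4 vertices and tw(G) ≥ 3. The upper and lower bounds meet at 3, so that is the treewidth.

Treewidth 3.
Bags: B1 = {0, 2, 3, 4}  B2 = {0, 2, 4, 5}  B3 = {0, 1, 2, 4}
Tree: B1–B2, B2–B3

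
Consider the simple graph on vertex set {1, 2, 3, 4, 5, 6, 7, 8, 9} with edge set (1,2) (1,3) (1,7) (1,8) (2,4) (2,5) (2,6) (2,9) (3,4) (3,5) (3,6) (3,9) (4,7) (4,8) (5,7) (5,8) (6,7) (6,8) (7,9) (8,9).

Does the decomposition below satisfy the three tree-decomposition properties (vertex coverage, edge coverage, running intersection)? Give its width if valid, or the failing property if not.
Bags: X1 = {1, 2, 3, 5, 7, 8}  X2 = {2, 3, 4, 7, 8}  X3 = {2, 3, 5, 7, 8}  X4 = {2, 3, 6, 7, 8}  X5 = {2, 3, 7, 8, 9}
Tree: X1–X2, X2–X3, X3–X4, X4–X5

No — bags containing vertex 5 are not connected in the tree.

A tree decomposition must satisfy three properties: every vertex lies in some bag; for every edge, both endpoints lie together in some bag; and for every vertex, the bags containing it form a connected subtree. Here bags containing vertex 5 are not connected in the tree, so the decomposition is invalid.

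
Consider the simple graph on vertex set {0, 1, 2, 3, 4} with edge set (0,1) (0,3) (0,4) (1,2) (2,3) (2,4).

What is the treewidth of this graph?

2

A width-2 tree decomposition is:
Bags: B1 = {0, 2, 4}  B2 = {0, 2, 3}  B3 = {0, 1, 2}
Tree: B1–B2, B2–B3
The largest bag has 3 vertices, giving width 2; this decomposition certifies tw(G) ≤ 2. For the lower bound, G contains the cycle 4–0–3–2–4, so G is not a forest; only forests have treewidth ≤ 1, hence tw(G) ≥ 2. The upper and lower bounds meet at 2, so that is the treewidth.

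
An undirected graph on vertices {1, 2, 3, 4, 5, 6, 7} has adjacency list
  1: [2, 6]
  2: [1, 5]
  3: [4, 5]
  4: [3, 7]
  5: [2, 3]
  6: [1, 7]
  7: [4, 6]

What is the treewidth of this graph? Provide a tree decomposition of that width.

Every bag has size at most 3, so the width is 3 − 1 = 2 and tw(G) ≤ 2. For the lower bound, G contains the cycle 3–5–2–1–6–7–4–3, so G is not a forest; only forests have treewidth ≤ 1, hence tw(G) ≥ 2. Therefore the treewidth is 2.

Treewidth 2.
One such decomposition:
Bags: B1 = {2, 3, 5}  B2 = {1, 2, 3}  B3 = {1, 3, 6}  B4 = {3, 6, 7}  B5 = {3, 4, 7}
Tree: B1–B2, B2–B3, B3–B4, B4–B5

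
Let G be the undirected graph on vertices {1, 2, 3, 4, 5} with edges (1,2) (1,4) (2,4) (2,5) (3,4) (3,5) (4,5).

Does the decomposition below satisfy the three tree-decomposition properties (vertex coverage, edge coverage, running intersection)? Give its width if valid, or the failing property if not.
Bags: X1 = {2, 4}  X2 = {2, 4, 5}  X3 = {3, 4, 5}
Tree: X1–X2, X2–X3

No — vertex 1 appears in no bag.

A tree decomposition must satisfy three properties: every vertex lies in some bag; for every edge, both endpoints lie together in some bag; and for every vertex, the bags containing it form a connected subtree. Here vertex 1 appears in no bag, so the decomposition is invalid.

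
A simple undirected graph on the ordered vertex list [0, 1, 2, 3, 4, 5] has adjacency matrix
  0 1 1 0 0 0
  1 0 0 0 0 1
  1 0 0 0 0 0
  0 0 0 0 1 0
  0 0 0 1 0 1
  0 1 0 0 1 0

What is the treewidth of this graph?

1

A width-1 tree decomposition is:
Bags: B1 = {0, 2}  B2 = {0, 1}  B3 = {1, 5}  B4 = {4, 5}  B5 = {3, 4}
Tree: B1–B2, B2–B3, B3–B4, B4–B5
The largest bag has 2 vertices, giving width 1; this decomposition certifies tw(G) ≤ 1. Since G has at least one edge (e.g. 2–0), it is not an edgeless graph, so tw(G) ≥ 1. Combining the bounds, tw(G) = 1.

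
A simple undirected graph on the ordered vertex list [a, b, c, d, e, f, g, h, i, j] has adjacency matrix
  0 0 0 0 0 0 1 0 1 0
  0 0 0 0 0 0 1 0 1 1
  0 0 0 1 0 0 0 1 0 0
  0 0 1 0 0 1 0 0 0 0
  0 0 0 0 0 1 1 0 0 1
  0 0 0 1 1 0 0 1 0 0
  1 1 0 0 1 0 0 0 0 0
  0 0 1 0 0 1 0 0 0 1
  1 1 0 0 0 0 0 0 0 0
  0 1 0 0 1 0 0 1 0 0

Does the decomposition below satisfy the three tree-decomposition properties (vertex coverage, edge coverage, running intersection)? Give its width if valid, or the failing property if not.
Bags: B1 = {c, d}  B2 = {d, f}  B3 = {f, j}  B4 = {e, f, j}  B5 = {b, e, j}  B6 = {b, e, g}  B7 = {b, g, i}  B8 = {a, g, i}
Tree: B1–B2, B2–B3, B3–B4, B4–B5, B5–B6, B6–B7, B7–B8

No — vertex h appears in no bag.

A tree decomposition must satisfy three properties: every vertex lies in some bag; for every edge, both endpoints lie together in some bag; and for every vertex, the bags containing it form a connected subtree. Here vertex h appears in no bag, so the decomposition is invalid.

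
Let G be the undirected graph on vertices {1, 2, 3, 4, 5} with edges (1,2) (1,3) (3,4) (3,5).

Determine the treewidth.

1

A width-1 tree decomposition is:
Bags: B1 = {1, 3}  B2 = {3, 5}  B3 = {1, 2}  B4 = {3, 4}
Tree: B1–B2, B1–B3, B2–B4
The largest bag has 2 vertices, giving width 1; this decomposition certifies tw(G) ≤ 1. G has an edge, so its treewidth is at least 1. Therefore the treewidth is 1.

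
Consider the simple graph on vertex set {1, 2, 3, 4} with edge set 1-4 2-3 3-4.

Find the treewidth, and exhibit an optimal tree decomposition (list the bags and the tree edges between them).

Each bag holds 2 vertices, so the decomposition has width 1, which upper-bounds the treewidth. Any graph with an edge has treewidth ≥ 1, and G has the edge 2–3. Combining the bounds, tw(G) = 1.

Treewidth 1.
Bags: B1 = {2, 3}  B2 = {3, 4}  B3 = {1, 4}
Tree: B1–B2, B2–B3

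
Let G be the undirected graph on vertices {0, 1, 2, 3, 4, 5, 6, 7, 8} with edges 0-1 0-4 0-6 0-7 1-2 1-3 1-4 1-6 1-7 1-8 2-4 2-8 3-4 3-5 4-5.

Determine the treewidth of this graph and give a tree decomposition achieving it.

Treewidth 2.
One such decomposition:
Bags: B1 = {0, 1, 4}  B2 = {1, 3, 4}  B3 = {1, 2, 4}  B4 = {1, 2, 8}  B5 = {0, 1, 6}  B6 = {0, 1, 7}  B7 = {3, 4, 5}
Tree: B1–B2, B1–B3, B3–B4, B1–B5, B1–B6, B2–B7

Each bag holds 3 vertices, so the decomposition has width 2, which upper-bounds the treewidth. For the lower bound, the 3 vertices {0, 1, 4} are pairwise adjacent, and any tree decomposition puts a clique entirely inside one bag — forcing width ≥ 2. Hence tw(G) = 2 exactly.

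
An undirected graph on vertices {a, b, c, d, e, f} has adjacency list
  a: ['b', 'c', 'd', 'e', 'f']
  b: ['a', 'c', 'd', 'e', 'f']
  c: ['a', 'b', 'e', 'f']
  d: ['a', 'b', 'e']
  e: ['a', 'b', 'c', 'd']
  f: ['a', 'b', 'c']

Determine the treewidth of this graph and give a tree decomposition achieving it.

Treewidth 3.
One such decomposition:
Bags: B1 = {a, b, c, f}  B2 = {a, b, c, e}  B3 = {a, b, d, e}
Tree: B1–B2, B2–B3

Each bag holds 4 vertices, so the decomposition has width 3, which upper-bounds the treewidth. On the other hand G contains the 4-clique {a, b, d, e}. A clique must lie in a single bag of any decomposition, so no decomposition can have width below 3. Hence tw(G) = 3 exactly.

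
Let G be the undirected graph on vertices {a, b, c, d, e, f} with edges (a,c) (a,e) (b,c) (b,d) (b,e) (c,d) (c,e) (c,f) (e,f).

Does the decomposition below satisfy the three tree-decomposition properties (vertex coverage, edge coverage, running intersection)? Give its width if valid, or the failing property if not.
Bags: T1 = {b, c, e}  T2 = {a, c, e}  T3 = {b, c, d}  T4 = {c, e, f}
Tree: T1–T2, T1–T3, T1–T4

Yes; width 2.

Every vertex of G appears in some bag (union = {a, b, c, d, e, f}); every edge is covered by a bag; and for each vertex v the set of bags containing v is connected in the bag tree. The decomposition is therefore valid. The largest bag has 3 vertices, so the width is 2.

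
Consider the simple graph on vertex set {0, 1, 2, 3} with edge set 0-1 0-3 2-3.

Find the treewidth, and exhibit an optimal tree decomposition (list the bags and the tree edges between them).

Every bag has size at most 2, so the width is 2 − 1 = 1 and tw(G) ≤ 1. Any graph with an edge has treewidth ≥ 1, and G has the edge 2–3. The upper and lower bounds meet at 1, so that is the treewidth.

Treewidth 1.
One such decomposition:
Bags: B1 = {2, 3}  B2 = {0, 3}  B3 = {0, 1}
Tree: B1–B2, B2–B3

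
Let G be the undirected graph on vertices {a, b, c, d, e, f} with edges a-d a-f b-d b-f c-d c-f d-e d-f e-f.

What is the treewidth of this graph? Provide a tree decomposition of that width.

Treewidth 2.
Bags: B1 = {a, d, f}  B2 = {d, e, f}  B3 = {b, d, f}  B4 = {c, d, f}
Tree: B1–B2, B2–B3, B2–B4

The largest bag has 3 vertices, giving width 2; this decomposition certifies tw(G) ≤ 2. Conversely, {d, e, f} is a clique of size 3, and the vertices of any clique must share a bag in every tree decomposition; so some bag has ≥ 3 vertices and tw(G) ≥ 2. Combining the bounds, tw(G) = 2.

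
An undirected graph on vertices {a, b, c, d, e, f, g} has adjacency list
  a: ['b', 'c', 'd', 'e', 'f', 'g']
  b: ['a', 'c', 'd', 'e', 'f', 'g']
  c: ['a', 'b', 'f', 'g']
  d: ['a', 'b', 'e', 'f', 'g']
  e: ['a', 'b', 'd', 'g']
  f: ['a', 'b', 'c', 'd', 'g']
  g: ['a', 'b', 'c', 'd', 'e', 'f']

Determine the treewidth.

4

A width-4 tree decomposition is:
Bags: B1 = {a, b, c, f, g}  B2 = {a, b, d, f, g}  B3 = {a, b, d, e, g}
Tree: B1–B2, B2–B3
Every bag has size at most 5, so the width is 5 − 1 = 4 and tw(G) ≤ 4. On the other hand G contains the 5-clique {a, b, d, e, g}. A clique must lie in a single bag of any decomposition, so no decomposition can have width below 4. Therefore the treewidth is 4.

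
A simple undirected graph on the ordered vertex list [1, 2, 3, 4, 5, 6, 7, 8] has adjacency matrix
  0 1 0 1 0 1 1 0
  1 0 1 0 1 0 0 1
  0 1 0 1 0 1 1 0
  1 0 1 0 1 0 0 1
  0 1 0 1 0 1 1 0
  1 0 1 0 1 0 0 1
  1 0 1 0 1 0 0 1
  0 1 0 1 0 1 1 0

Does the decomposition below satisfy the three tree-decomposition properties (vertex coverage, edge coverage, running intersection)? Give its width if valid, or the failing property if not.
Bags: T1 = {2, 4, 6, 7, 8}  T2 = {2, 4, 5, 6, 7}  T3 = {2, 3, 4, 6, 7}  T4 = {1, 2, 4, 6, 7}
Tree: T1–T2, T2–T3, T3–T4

Yes; width 4.

Every vertex of G appears in some bag (union = {1, 2, 3, 4, 5, 6, 7, 8}); every edge is covered by a bag; and for each vertex v the set of bags containing v is connected in the bag tree. The decomposition is therefore valid. The largest bag has 5 vertices, so the width is 4.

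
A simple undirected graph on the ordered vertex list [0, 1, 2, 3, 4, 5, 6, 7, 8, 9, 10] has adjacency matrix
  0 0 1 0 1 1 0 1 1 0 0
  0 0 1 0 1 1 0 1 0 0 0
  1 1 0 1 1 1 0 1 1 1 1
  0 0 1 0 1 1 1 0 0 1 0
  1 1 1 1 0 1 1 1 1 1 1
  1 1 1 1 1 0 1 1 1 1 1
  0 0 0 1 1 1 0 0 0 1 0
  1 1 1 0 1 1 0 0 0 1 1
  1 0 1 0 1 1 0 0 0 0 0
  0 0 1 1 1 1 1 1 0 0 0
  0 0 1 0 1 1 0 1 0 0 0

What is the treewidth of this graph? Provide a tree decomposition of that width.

Every bag has size at most 5, so the width is 5 − 1 = 4 and tw(G) ≤ 4. For the lower bound, the 5 vertices {0, 2, 4, 5, 8} are pairwise adjacent, and any tree decomposition puts a clique entirely inside one bag — forcing width ≥ 4. Combining the bounds, tw(G) = 4.

Treewidth 4.
Bags: B1 = {2, 3, 4, 5, 9}  B2 = {2, 4, 5, 7, 9}  B3 = {2, 4, 5, 7, 10}  B4 = {0, 2, 4, 5, 7}  B5 = {0, 2, 4, 5, 8}  B6 = {1, 2, 4, 5, 7}  B7 = {3, 4, 5, 6, 9}
Tree: B1–B2, B2–B3, B3–B4, B4–B5, B2–B6, B1–B7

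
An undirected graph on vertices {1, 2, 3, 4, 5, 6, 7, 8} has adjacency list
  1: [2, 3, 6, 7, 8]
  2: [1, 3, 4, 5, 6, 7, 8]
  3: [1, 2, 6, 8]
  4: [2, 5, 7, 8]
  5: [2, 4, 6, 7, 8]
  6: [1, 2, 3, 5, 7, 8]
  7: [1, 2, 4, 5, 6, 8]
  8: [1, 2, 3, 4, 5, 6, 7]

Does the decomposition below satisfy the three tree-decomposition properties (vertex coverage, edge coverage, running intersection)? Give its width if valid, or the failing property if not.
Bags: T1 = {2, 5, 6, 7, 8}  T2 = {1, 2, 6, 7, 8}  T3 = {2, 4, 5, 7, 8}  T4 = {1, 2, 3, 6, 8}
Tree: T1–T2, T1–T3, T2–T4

Vertex coverage: the bags together contain {1, 2, 3, 4, 5, 6, 7, 8}, the full vertex set. Edge coverage: each edge of G has both endpoints in at least one bag. Running intersection: for every vertex, the bags containing it form a connected subtree. All three properties hold, so this is a valid tree decomposition of width max|bag| − 1 = 4, and hence tw(G) ≤ 4.

Yes; width 4.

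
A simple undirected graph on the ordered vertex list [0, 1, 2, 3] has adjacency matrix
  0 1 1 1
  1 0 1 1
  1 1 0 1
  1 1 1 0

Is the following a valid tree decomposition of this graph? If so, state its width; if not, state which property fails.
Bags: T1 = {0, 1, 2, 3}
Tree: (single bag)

Checking the three conditions: (i) the bags cover all of {0, 1, 2, 3}; (ii) for each edge, some bag contains both endpoints; (iii) the bags containing any fixed vertex form a subtree. All hold, so the decomposition is valid with width 4 − 1 = 3.

Yes; width 3.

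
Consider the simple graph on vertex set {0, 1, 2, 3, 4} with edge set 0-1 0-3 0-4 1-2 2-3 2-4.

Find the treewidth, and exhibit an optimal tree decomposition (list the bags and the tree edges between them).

Each bag holds 3 vertices, so the decomposition has width 2, which upper-bounds the treewidth. For the lower bound, G contains the cycle 2–1–0–4–2, so G is not a forest; only forests have treewidth ≤ 1, hence tw(G) ≥ 2. Combining the bounds, tw(G) = 2.

Treewidth 2.
One optimal decomposition is:
Bags: B1 = {0, 1, 2}  B2 = {0, 2, 4}  B3 = {0, 2, 3}
Tree: B1–B2, B2–B3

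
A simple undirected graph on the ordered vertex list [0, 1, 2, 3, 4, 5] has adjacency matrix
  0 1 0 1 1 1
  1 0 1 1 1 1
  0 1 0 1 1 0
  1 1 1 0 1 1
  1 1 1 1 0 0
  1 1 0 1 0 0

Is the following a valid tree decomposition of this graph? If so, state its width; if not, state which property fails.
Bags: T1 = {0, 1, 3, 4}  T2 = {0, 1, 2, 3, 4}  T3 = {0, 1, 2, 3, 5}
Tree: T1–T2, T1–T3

A tree decomposition must satisfy three properties: every vertex lies in some bag; for every edge, both endpoints lie together in some bag; and for every vertex, the bags containing it form a connected subtree. Here bags containing vertex 2 are not connected in the tree, so the decomposition is invalid.

No — bags containing vertex 2 are not connected in the tree.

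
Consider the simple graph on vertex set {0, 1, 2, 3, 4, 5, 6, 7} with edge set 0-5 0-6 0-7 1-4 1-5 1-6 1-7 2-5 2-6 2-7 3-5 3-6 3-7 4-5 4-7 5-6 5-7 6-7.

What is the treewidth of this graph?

3

A width-3 tree decomposition is:
Bags: B1 = {1, 5, 6, 7}  B2 = {2, 5, 6, 7}  B3 = {0, 5, 6, 7}  B4 = {3, 5, 6, 7}  B5 = {1, 4, 5, 7}
Tree: B1–B2, B2–B3, B3–B4, B1–B5
Every bag has size at most 4, so the width is 4 − 1 = 3 and tw(G) ≤ 3. On the other hand G contains the 4-clique {1, 4, 5, 7}. A clique must lie in a single bag of any decomposition, so no decomposition can have width below 3. Hence tw(G) = 3 exactly.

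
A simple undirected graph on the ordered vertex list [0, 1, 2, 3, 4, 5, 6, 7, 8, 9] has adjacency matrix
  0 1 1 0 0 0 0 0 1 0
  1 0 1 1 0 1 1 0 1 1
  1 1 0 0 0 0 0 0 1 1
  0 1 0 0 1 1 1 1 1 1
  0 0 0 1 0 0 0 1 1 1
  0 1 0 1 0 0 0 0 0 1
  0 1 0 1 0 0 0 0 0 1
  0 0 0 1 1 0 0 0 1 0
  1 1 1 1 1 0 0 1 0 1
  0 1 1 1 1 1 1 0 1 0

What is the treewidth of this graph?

A width-3 tree decomposition is:
Bags: B1 = {3, 4, 8, 9}  B2 = {1, 3, 8, 9}  B3 = {1, 3, 6, 9}  B4 = {1, 2, 8, 9}  B5 = {0, 1, 2, 8}  B6 = {1, 3, 5, 9}  B7 = {3, 4, 7, 8}
Tree: B1–B2, B2–B3, B2–B4, B4–B5, B3–B6, B1–B7
The largest bag has 4 vertices, giving width 3; this decomposition certifies tw(G) ≤ 3. On the other hand G contains the 4-clique {0, 1, 2, 8}. A clique must lie in a single bag of any decomposition, so no decomposition can have width below 3. Combining the bounds, tw(G) = 3.

3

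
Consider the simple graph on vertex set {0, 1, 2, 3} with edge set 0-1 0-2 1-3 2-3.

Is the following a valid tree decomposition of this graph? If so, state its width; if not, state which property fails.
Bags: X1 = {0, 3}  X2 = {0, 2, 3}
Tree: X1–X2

A tree decomposition must satisfy three properties: every vertex lies in some bag; for every edge, both endpoints lie together in some bag; and for every vertex, the bags containing it form a connected subtree. Here vertex 1 appears in no bag, so the decomposition is invalid.

No — vertex 1 appears in no bag.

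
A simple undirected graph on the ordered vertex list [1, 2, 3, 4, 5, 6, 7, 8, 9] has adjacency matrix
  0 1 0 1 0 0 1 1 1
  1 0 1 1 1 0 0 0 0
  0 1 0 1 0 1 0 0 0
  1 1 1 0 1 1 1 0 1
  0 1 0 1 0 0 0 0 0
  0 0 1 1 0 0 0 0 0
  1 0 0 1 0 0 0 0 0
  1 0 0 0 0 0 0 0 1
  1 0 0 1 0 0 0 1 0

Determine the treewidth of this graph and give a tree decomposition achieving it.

Every bag has size at most 3, so the width is 3 − 1 = 2 and tw(G) ≤ 2. Conversely, {1, 8, 9} is a clique of size 3, and the vertices of any clique must share a bag in every tree decomposition; so some bag has ≥ 3 vertices and tw(G) ≥ 2. Hence tw(G) = 2 exactly.

Treewidth 2.
One optimal decomposition is:
Bags: B1 = {1, 2, 4}  B2 = {1, 4, 7}  B3 = {2, 3, 4}  B4 = {1, 4, 9}  B5 = {1, 8, 9}  B6 = {2, 4, 5}  B7 = {3, 4, 6}
Tree: B1–B2, B1–B3, B1–B4, B4–B5, B3–B6, B3–B7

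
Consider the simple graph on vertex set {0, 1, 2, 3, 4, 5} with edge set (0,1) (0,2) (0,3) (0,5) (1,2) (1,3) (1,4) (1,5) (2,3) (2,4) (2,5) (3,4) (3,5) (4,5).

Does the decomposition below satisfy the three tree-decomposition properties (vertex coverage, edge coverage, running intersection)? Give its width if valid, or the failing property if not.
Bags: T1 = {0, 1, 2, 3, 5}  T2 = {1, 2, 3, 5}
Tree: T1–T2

A tree decomposition must satisfy three properties: every vertex lies in some bag; for every edge, both endpoints lie together in some bag; and for every vertex, the bags containing it form a connected subtree. Here vertex 4 appears in no bag, so the decomposition is invalid.

No — vertex 4 appears in no bag.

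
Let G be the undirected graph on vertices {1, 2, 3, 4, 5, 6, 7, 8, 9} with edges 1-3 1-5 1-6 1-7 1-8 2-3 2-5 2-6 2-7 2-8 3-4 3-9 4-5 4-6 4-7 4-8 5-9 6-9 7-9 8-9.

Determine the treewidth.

A width-4 tree decomposition is:
Bags: B1 = {1, 2, 4, 8, 9}  B2 = {1, 2, 4, 7, 9}  B3 = {1, 2, 4, 5, 9}  B4 = {1, 2, 4, 6, 9}  B5 = {1, 2, 3, 4, 9}
Tree: B1–B2, B2–B3, B3–B4, B4–B5
The largest bag has 5 vertices, giving width 4; this decomposition certifies tw(G) ≤ 4. For the lower bound: the 5 vertex sets {2,8}, {4,7}, {1,5}, {9}, {6} are disjoint, each induces a connected subgraph, and every pair is joined by at least one edge of G. Contracting each set to a single vertex therefore yields K_{5} as a minor, and since treewidth is minor-monotone, tw(G) ≥ tw(K_{5}) = 4. Therefore the treewidth is 4.

4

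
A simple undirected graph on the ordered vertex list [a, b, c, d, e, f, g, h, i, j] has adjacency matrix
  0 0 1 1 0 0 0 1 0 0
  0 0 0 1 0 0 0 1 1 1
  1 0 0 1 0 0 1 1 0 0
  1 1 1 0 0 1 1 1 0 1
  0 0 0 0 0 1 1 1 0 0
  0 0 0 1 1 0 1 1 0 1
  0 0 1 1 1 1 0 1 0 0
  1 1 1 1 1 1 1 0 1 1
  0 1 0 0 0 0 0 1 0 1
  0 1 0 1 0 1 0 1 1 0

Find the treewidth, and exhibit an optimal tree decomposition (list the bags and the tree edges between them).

Every bag has size at most 4, so the width is 4 − 1 = 3 and tw(G) ≤ 3. On the other hand G contains the 4-clique {a, c, d, h}. A clique must lie in a single bag of any decomposition, so no decomposition can have width below 3. Combining the bounds, tw(G) = 3.

Treewidth 3.
One optimal decomposition is:
Bags: B1 = {d, f, g, h}  B2 = {d, f, h, j}  B3 = {e, f, g, h}  B4 = {b, d, h, j}  B5 = {c, d, g, h}  B6 = {a, c, d, h}  B7 = {b, h, i, j}
Tree: B1–B2, B1–B3, B2–B4, B1–B5, B5–B6, B4–B7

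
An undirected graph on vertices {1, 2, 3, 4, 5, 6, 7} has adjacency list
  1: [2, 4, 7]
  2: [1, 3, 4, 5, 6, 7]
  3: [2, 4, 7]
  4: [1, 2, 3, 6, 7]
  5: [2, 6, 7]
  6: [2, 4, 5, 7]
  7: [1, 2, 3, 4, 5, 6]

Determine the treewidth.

A width-3 tree decomposition is:
Bags: B1 = {2, 4, 6, 7}  B2 = {2, 5, 6, 7}  B3 = {2, 3, 4, 7}  B4 = {1, 2, 4, 7}
Tree: B1–B2, B1–B3, B1–B4
The largest bag has 4 vertices, giving width 3; this decomposition certifies tw(G) ≤ 3. Conversely, {1, 2, 4, 7} is a clique of size 4, and the vertices of any clique must share a bag in every tree decomposition; so some bag has ≥ 4 vertices and tw(G) ≥ 3. Therefore the treewidth is 3.

3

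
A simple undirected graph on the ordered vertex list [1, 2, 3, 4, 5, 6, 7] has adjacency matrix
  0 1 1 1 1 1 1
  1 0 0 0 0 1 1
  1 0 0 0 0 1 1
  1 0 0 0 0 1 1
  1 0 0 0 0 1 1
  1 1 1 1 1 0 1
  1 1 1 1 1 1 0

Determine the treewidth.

3

A width-3 tree decomposition is:
Bags: B1 = {1, 2, 6, 7}  B2 = {1, 3, 6, 7}  B3 = {1, 4, 6, 7}  B4 = {1, 5, 6, 7}
Tree: B1–B2, B2–B3, B3–B4
Every bag has size at most 4, so the width is 4 − 1 = 3 and tw(G) ≤ 3. Conversely, {1, 2, 6, 7} is a clique of size 4, and the vertices of any clique must share a bag in every tree decomposition; so some bag has ≥ 4 vertices and tw(G) ≥ 3. Combining the bounds, tw(G) = 3.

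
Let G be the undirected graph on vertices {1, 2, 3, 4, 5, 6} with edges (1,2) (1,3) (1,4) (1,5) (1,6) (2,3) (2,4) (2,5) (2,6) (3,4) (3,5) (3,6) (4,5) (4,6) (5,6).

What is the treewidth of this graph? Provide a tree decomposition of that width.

A single bag containing all 6 vertices is trivially a valid decomposition of width 5. For the lower bound, the 6 vertices {1, 2, 3, 4, 5, 6} are pairwise adjacent, and any tree decomposition puts a clique entirely inside one bag — forcing width ≥ 5. Therefore the treewidth is 5.

Treewidth 5.
One optimal decomposition is:
Bags: B1 = {1, 2, 3, 4, 5, 6}
Tree: (single bag)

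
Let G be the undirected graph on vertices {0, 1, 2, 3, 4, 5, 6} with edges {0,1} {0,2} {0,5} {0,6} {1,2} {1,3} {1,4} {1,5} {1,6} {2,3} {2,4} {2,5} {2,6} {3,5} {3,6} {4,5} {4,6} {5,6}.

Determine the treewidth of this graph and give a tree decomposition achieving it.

Treewidth 4.
One such decomposition:
Bags: B1 = {1, 2, 3, 5, 6}  B2 = {1, 2, 4, 5, 6}  B3 = {0, 1, 2, 5, 6}
Tree: B1–B2, B1–B3

The largest bag has 5 vertices, giving width 4; this decomposition certifies tw(G) ≤ 4. On the other hand G contains the 5-clique {0, 1, 2, 5, 6}. A clique must lie in a single bag of any decomposition, so no decomposition can have width below 4. Hence tw(G) = 4 exactly.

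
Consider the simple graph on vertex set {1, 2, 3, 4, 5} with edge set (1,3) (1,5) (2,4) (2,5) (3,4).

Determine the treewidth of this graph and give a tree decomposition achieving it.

Treewidth 2.
Bags: B1 = {1, 3, 5}  B2 = {2, 3, 5}  B3 = {2, 3, 4}
Tree: B1–B2, B2–B3

Each bag holds 3 vertices, so the decomposition has width 2, which upper-bounds the treewidth. The edges 3–1–5–2–4–3 form a cycle, so G is not a tree and its treewidth is at least 2. Hence tw(G) = 2 exactly.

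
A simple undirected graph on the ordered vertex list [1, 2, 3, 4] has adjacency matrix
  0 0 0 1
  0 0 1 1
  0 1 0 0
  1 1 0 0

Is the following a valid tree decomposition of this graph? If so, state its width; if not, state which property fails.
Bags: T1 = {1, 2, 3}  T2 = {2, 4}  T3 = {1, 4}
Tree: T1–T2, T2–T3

A tree decomposition must satisfy three properties: every vertex lies in some bag; for every edge, both endpoints lie together in some bag; and for every vertex, the bags containing it form a connected subtree. Here bags containing vertex 1 are not connected in the tree, so the decomposition is invalid.

No — bags containing vertex 1 are not connected in the tree.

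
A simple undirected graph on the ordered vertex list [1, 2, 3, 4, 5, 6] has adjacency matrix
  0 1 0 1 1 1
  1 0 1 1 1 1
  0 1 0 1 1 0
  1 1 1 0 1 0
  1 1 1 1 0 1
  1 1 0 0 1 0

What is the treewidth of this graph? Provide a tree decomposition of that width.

Each bag holds 4 vertices, so the decomposition has width 3, which upper-bounds the treewidth. For the lower bound, the 4 vertices {1, 2, 4, 5} are pairwise adjacent, and any tree decomposition puts a clique entirely inside one bag — forcing width ≥ 3. Hence tw(G) = 3 exactly.

Treewidth 3.
One such decomposition:
Bags: B1 = {1, 2, 4, 5}  B2 = {1, 2, 5, 6}  B3 = {2, 3, 4, 5}
Tree: B1–B2, B1–B3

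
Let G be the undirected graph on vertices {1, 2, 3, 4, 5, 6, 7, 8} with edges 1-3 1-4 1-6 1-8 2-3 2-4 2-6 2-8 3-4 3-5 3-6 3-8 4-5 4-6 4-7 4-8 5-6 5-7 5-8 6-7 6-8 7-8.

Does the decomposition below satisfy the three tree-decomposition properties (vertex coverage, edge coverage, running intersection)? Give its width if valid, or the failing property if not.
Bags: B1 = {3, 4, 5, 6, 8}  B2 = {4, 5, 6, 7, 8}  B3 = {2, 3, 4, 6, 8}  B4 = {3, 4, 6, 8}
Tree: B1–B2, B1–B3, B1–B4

A tree decomposition must satisfy three properties: every vertex lies in some bag; for every edge, both endpoints lie together in some bag; and for every vertex, the bags containing it form a connected subtree. Here vertex 1 appears in no bag, so the decomposition is invalid.

No — vertex 1 appears in no bag.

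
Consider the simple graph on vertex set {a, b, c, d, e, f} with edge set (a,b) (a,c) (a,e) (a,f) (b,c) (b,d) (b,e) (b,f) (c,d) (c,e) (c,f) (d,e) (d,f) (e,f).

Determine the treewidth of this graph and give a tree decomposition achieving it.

Each bag holds 5 vertices, so the decomposition has width 4, which upper-bounds the treewidth. Conversely, {b, c, d, e, f} is a clique of size 5, and the vertices of any clique must share a bag in every tree decomposition; so some bag has ≥ 5 vertices and tw(G) ≥ 4. Therefore the treewidth is 4.

Treewidth 4.
Bags: B1 = {a, b, c, e, f}  B2 = {b, c, d, e, f}
Tree: B1–B2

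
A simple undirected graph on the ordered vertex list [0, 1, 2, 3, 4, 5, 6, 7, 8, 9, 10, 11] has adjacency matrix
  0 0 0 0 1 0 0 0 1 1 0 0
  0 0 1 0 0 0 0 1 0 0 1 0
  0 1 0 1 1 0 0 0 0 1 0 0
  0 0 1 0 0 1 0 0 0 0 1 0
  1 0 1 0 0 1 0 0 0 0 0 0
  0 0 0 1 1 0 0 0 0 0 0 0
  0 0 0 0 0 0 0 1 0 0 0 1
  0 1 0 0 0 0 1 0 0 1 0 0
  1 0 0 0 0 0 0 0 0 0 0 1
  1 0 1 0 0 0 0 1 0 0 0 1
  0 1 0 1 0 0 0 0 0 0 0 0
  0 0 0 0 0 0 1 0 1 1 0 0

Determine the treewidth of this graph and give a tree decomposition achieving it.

The largest bag has 4 vertices, giving width 3; this decomposition certifies tw(G) ≤ 3. For the lower bound: the 4 vertex sets {3,5,10}, {1}, {2}, {0,4,7,9} are disjoint, each induces a connected subgraph, and every pair is joined by at least one edge of G. Contracting each set to a single vertex therefore yields K_{4} as a minor, and since treewidth is minor-monotone, tw(G) ≥ tw(K_{4}) = 3. Therefore the treewidth is 3.

Treewidth 3.
Bags: B1 = {1, 3, 5, 10}  B2 = {1, 2, 3, 5}  B3 = {1, 2, 4, 5}  B4 = {1, 2, 4, 7}  B5 = {2, 4, 7, 9}  B6 = {0, 4, 7, 9}  B7 = {0, 6, 7, 9}  B8 = {0, 6, 9, 11}  B9 = {0, 6, 8, 11}
Tree: B1–B2, B2–B3, B3–B4, B4–B5, B5–B6, B6–B7, B7–B8, B8–B9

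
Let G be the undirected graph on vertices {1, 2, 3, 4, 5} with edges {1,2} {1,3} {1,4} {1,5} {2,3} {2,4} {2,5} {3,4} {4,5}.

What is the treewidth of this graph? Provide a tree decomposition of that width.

The largest bag has 4 vertices, giving width 3; this decomposition certifies tw(G) ≤ 3. On the other hand G contains the 4-clique {1, 2, 3, 4}. A clique must lie in a single bag of any decomposition, so no decomposition can have width below 3. Combining the bounds, tw(G) = 3.

Treewidth 3.
One optimal decomposition is:
Bags: B1 = {1, 2, 4, 5}  B2 = {1, 2, 3, 4}
Tree: B1–B2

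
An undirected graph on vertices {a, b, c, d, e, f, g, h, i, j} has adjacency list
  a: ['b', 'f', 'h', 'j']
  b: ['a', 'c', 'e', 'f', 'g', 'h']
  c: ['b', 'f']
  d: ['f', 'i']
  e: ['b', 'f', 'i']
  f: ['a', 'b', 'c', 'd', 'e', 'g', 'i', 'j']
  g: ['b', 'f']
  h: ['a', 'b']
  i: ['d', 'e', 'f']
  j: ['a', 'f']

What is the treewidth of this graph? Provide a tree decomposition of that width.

Every bag has size at most 3, so the width is 3 − 1 = 2 and tw(G) ≤ 2. For the lower bound, the 3 vertices {a, b, h} are pairwise adjacent, and any tree decomposition puts a clique entirely inside one bag — forcing width ≥ 2. Combining the bounds, tw(G) = 2.

Treewidth 2.
Bags: B1 = {b, e, f}  B2 = {b, f, g}  B3 = {b, c, f}  B4 = {e, f, i}  B5 = {a, b, f}  B6 = {a, b, h}  B7 = {d, f, i}  B8 = {a, f, j}
Tree: B1–B2, B2–B3, B1–B4, B2–B5, B5–B6, B4–B7, B5–B8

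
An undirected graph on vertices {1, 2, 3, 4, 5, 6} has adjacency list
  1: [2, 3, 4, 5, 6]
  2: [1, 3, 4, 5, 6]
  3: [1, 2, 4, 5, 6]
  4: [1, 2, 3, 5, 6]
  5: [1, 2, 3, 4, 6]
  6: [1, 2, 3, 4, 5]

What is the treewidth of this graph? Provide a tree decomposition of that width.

Treewidth 5.
One such decomposition:
Bags: B1 = {1, 2, 3, 4, 5, 6}
Tree: (single bag)

With just one bag of size 6, the width is 6 − 1 = 5, so tw(G) ≤ 5. Conversely, {1, 2, 3, 4, 5, 6} is a clique of size 6, and the vertices of any clique must share a bag in every tree decomposition; so some bag has ≥ 6 vertices and tw(G) ≥ 5. Therefore the treewidth is 5.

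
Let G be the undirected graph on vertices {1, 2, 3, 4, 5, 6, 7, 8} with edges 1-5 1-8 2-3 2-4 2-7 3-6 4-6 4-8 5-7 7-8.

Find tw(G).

A width-2 tree decomposition is:
Bags: B1 = {3, 4, 6}  B2 = {2, 3, 4}  B3 = {2, 4, 8}  B4 = {2, 7, 8}  B5 = {1, 7, 8}  B6 = {1, 5, 7}
Tree: B1–B2, B2–B3, B3–B4, B4–B5, B5–B6
Each bag holds 3 vertices, so the decomposition has width 2, which upper-bounds the treewidth. Since 6–3–2–4–6 is a cycle in G, G is not acyclic. Forests are exactly the graphs of treewidth ≤ 1, so tw(G) ≥ 2. Therefore the treewidth is 2.

2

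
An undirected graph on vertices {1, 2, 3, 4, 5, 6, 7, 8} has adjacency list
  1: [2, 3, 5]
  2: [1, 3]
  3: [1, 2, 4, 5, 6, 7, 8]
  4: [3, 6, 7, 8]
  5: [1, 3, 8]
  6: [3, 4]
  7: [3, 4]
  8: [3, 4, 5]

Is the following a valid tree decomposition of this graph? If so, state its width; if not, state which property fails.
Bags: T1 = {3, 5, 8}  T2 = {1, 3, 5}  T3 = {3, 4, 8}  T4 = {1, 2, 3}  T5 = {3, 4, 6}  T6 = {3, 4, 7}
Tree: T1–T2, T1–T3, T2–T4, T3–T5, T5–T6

Vertex coverage: the bags together contain {1, 2, 3, 4, 5, 6, 7, 8}, the full vertex set. Edge coverage: each edge of G has both endpoints in at least one bag. Running intersection: for every vertex, the bags containing it form a connected subtree. All three properties hold, so this is a valid tree decomposition of width max|bag| − 1 = 2, and hence tw(G) ≤ 2.

Yes; width 2.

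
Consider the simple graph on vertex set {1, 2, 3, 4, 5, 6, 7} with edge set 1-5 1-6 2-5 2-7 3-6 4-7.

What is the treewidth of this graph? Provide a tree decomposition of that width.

Treewidth 1.
Bags: B1 = {4, 7}  B2 = {2, 7}  B3 = {2, 5}  B4 = {1, 5}  B5 = {1, 6}  B6 = {3, 6}
Tree: B1–B2, B2–B3, B3–B4, B4–B5, B5–B6

Every bag has size at most 2, so the width is 2 − 1 = 1 and tw(G) ≤ 1. Any graph with an edge has treewidth ≥ 1, and G has the edge 4–7. The upper and lower bounds meet at 1, so that is the treewidth.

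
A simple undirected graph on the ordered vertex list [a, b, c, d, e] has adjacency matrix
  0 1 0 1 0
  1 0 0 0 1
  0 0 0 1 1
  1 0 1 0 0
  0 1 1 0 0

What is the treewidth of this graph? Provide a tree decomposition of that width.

The largest bag has 3 vertices, giving width 2; this decomposition certifies tw(G) ≤ 2. Since a–b–e–c–d–a is a cycle in G, G is not acyclic. Forests are exactly the graphs of treewidth ≤ 1, so tw(G) ≥ 2. Hence tw(G) = 2 exactly.

Treewidth 2.
Bags: B1 = {a, b, e}  B2 = {a, c, e}  B3 = {a, c, d}
Tree: B1–B2, B2–B3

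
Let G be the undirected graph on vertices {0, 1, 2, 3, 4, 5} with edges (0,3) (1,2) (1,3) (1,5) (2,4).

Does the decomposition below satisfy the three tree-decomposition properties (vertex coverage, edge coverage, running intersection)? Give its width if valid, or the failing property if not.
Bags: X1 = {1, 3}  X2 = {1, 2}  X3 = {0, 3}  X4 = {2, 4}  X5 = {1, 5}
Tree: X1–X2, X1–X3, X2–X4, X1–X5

Yes; width 1.

Every vertex of G appears in some bag (union = {0, 1, 2, 3, 4, 5}); every edge is covered by a bag; and for each vertex v the set of bags containing v is connected in the bag tree. The decomposition is therefore valid. The largest bag has 2 vertices, so the width is 1.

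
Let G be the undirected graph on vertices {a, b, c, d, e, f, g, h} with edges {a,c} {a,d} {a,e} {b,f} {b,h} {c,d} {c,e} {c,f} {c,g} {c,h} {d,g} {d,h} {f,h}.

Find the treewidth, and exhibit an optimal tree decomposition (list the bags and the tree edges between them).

Treewidth 2.
Bags: B1 = {a, c, d}  B2 = {c, d, g}  B3 = {c, d, h}  B4 = {c, f, h}  B5 = {b, f, h}  B6 = {a, c, e}
Tree: B1–B2, B2–B3, B3–B4, B4–B5, B1–B6

Each bag holds 3 vertices, so the decomposition has width 2, which upper-bounds the treewidth. Conversely, {c, d, g} is a clique of size 3, and the vertices of any clique must share a bag in every tree decomposition; so some bag has ≥ 3 vertices and tw(G) ≥ 2. Therefore the treewidth is 2.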